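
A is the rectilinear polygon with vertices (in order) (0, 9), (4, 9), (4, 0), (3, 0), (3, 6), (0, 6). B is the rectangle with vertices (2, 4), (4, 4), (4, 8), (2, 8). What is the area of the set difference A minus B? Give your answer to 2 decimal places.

12.00

|A| = 18, |A∩B| = 6.
|A ∖ B| = |A| − |A∩B| = 18 − 6 = 12.00.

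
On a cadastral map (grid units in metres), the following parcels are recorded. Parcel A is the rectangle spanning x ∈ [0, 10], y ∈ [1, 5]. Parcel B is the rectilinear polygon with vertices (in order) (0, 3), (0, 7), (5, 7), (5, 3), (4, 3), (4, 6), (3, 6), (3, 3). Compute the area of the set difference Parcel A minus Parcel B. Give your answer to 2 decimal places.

|Parcel A| = 40, |Parcel A∩Parcel B| = 8.
|Parcel A ∖ Parcel B| = |Parcel A| − |Parcel A∩Parcel B| = 40 − 8 = 32.00.

32.00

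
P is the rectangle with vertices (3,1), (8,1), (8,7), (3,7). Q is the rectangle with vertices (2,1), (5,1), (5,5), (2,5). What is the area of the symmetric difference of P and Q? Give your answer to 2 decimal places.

|P∩Q|: x∈[3,5], y∈[1,5] → 2·4 = 8.
|P △ Q| = |P| + |Q| − 2·|P∩Q| = 30 + 12 − 16 = 26.00.

26.00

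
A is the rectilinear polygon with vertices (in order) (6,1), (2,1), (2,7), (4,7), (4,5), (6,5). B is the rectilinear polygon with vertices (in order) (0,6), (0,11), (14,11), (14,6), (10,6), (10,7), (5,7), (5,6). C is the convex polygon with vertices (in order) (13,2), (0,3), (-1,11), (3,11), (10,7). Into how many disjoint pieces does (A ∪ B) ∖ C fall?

2

(A ∪ B) ∖ C splits into 2 disjoint pieces (area 6.7692, area 33.7).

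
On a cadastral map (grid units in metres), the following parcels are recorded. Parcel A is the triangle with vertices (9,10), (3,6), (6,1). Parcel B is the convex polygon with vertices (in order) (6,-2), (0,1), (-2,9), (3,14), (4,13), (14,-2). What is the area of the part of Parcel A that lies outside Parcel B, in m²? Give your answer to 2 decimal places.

|Parcel A| = 21, |Parcel A∩Parcel B| = 18.5769.
|Parcel A ∖ Parcel B| = |Parcel A| − |Parcel A∩Parcel B| = 21 − 18.5769 = 2.42.

2.42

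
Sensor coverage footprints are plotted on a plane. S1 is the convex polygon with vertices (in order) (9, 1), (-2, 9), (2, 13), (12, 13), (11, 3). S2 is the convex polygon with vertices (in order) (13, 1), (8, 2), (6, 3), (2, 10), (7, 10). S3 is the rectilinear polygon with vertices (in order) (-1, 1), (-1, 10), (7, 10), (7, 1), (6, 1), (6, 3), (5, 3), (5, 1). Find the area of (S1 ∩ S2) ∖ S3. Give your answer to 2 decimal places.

19.63

|S1 ∩ S2| = 40.7879.
|(S1 ∩ S2) ∩ S3| = 21.1611.
|(S1 ∩ S2) ∖ S3| = 40.7879 − 21.1611 = 19.63.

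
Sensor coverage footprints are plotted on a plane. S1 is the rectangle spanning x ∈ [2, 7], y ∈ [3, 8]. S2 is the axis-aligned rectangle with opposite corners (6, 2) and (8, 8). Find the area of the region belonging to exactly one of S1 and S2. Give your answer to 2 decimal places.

27.00

|S1∩S2|: x∈[6,7], y∈[3,8] → 1·5 = 5.
|S1 △ S2| = |S1| + |S2| − 2·|S1∩S2| = 25 + 12 − 10 = 27.00.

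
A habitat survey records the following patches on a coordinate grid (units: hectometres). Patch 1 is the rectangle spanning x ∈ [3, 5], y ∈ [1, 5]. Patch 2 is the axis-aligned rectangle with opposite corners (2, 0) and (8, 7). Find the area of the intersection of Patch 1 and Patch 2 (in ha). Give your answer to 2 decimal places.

|Patch 1∩Patch 2|: x∈[3,5], y∈[1,5] → 2·4 = 8.

8.00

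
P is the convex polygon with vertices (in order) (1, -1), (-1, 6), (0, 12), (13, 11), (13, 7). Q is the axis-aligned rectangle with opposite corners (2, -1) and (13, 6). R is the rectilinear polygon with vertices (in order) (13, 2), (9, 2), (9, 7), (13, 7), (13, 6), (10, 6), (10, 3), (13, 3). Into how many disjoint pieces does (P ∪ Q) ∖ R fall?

(P ∪ Q) ∖ R splits into 2 disjoint pieces (area 145.1667, area 9).

2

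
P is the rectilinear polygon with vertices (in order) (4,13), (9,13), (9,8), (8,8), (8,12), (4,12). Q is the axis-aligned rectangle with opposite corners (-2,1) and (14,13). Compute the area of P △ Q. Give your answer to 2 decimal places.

183.00

|P| = 9, |Q| = 192, |P∩Q| = 9.
|P △ Q| = |P| + |Q| − 2·|P∩Q| = 9 + 192 − 18 = 183.00.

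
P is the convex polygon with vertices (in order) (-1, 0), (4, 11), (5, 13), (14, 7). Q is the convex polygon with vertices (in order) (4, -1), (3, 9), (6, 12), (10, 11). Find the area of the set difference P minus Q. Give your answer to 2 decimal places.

39.47

|P| = 77, |P∩Q| = 37.531.
|P ∖ Q| = |P| − |P∩Q| = 77 − 37.531 = 39.47.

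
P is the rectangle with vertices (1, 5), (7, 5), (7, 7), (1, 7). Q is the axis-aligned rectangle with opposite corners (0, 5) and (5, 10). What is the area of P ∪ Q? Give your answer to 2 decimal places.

By inclusion–exclusion:
Individual areas: |P| = 12, |Q| = 25.
|P∩Q|: x∈[1,5], y∈[5,7] → 4·2 = 8.
|P ∪ Q| = 37 − 8 = 29.00.

29.00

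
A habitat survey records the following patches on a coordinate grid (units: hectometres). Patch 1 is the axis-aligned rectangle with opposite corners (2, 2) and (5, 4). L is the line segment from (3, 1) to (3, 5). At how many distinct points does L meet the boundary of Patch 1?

The segment meets the boundary at (3,4), (3,2).

2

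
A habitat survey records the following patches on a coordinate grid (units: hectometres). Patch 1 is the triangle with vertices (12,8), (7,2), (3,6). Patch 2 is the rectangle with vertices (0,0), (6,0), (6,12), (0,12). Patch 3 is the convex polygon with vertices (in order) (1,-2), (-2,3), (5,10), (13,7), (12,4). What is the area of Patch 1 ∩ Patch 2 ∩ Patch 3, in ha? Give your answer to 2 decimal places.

5.50

The intersection is the polygon with vertices (6,6.667), (6,3), (3,6).
By the shoelace formula its area is 5.50.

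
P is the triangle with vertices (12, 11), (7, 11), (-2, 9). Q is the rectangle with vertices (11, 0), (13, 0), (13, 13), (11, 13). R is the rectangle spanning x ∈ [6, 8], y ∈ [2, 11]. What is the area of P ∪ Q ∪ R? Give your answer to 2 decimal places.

By inclusion–exclusion:
Individual areas: |P| = 5, |Q| = 26, |R| = 18.
|P∩Q| = 0.0714.
|P∩R| = 1.3175.
|Q∩R| = 0 (no overlap).
|P∩Q∩R| = 0.
|P ∪ Q ∪ R| = 49 − 1.3889 + 0 = 47.61.

47.61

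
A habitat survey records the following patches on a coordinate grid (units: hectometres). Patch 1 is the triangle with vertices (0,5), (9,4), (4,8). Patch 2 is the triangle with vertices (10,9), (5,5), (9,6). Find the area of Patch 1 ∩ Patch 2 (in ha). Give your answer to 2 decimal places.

The intersection is the polygon with vertices (7.095,5.524), (5,5), (6.375,6.1).
By the shoelace formula its area is 0.79.

0.79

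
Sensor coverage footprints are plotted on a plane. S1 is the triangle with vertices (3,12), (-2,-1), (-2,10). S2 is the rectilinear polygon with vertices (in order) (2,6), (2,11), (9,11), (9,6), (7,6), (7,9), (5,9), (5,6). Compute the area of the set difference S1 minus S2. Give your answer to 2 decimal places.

|S1| = 27.5, |S1∩S2| = 0.4923.
|S1 ∖ S2| = |S1| − |S1∩S2| = 27.5 − 0.4923 = 27.01.

27.01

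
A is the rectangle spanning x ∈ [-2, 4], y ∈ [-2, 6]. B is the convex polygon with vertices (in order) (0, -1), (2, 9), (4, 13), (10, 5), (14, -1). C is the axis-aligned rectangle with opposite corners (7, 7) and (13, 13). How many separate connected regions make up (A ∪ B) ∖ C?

(A ∪ B) ∖ C is a single connected region.

1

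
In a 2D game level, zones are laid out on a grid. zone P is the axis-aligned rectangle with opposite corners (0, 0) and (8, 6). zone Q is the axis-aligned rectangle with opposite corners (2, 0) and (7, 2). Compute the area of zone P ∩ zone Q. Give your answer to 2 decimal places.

10.00

|zone P∩zone Q|: x∈[2,7], y∈[0,2] → 5·2 = 10.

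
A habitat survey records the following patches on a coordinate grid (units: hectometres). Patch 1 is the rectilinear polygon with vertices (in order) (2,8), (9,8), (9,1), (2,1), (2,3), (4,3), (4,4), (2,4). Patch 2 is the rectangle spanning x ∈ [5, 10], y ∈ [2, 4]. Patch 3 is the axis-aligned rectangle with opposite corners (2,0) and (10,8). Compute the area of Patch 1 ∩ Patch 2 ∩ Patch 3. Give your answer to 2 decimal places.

The intersection is the polygon with vertices (5,2), (5,4), (9,4), (9,2).
By the shoelace formula its area is 8.00.

8.00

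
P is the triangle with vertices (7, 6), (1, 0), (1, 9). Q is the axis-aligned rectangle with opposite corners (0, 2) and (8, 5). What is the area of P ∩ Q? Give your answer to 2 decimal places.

The intersection is the polygon with vertices (3,2), (1,2), (1,5), (6,5).
By the shoelace formula its area is 10.50.

10.50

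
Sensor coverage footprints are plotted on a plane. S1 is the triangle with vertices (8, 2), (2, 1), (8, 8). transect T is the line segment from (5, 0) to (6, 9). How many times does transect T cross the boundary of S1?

The segment meets the boundary at (5.574,5.17), (5.17,1.528).

2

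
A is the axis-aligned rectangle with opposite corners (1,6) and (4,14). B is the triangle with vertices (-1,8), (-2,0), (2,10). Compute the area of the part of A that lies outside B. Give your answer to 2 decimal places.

|A| = 24, |A∩B| = 0.9167.
|A ∖ B| = |A| − |A∩B| = 24 − 0.9167 = 23.08.

23.08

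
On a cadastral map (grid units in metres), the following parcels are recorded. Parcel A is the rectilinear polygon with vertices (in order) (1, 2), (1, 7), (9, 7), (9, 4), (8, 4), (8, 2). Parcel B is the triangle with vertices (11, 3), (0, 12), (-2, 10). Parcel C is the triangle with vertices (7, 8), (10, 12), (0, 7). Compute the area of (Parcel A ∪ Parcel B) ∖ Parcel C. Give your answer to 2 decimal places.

50.89

|Parcel A ∪ Parcel B| = 53.4801.
|(Parcel A ∪ Parcel B) ∩ Parcel C| = 2.5906.
|(Parcel A ∪ Parcel B) ∖ Parcel C| = 53.4801 − 2.5906 = 50.89.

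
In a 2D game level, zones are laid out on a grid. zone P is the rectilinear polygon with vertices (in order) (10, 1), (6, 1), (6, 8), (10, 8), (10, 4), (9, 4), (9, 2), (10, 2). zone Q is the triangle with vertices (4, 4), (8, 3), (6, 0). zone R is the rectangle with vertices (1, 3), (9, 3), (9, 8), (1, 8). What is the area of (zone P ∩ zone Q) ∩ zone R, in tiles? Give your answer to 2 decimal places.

The region (zone P ∩ zone Q) ∩ zone R is the polygon with vertices (6,3.5), (8,3), (6,3).
By the shoelace formula its area is 0.50.

0.50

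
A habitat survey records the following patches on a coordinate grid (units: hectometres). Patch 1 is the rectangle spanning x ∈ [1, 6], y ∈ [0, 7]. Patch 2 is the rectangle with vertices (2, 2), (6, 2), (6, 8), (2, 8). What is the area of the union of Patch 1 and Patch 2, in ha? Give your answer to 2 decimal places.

By inclusion–exclusion:
Individual areas: |Patch 1| = 35, |Patch 2| = 24.
|Patch 1∩Patch 2|: x∈[2,6], y∈[2,7] → 4·5 = 20.
|Patch 1 ∪ Patch 2| = 59 − 20 = 39.00.

39.00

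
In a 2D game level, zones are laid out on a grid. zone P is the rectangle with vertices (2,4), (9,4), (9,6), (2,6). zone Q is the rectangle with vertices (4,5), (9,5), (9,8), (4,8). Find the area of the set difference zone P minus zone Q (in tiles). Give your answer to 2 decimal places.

9.00

|zone P∩zone Q|: x∈[4,9], y∈[5,6] → 5·1 = 5.
|zone P| = 14.
|zone P ∖ zone Q| = |zone P| − |zone P∩zone Q| = 14 − 5 = 9.00.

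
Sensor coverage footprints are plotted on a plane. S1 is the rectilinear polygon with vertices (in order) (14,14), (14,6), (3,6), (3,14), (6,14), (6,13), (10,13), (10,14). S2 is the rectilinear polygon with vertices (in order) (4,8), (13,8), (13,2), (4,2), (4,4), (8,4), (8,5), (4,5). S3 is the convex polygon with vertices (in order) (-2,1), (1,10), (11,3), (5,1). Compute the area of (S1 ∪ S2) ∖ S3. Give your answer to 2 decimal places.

|S1 ∪ S2| = 116.
|(S1 ∪ S2) ∩ S3| = 20.9.
|(S1 ∪ S2) ∖ S3| = 116 − 20.9 = 95.10.

95.10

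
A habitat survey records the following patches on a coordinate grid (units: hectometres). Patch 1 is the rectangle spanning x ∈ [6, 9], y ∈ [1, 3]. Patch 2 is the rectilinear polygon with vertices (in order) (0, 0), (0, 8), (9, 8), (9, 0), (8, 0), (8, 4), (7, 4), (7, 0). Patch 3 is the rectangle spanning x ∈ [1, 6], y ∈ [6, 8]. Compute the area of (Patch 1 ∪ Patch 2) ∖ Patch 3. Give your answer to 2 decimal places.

60.00

|Patch 1 ∪ Patch 2| = 70.
|(Patch 1 ∪ Patch 2) ∩ Patch 3| = 10.
|(Patch 1 ∪ Patch 2) ∖ Patch 3| = 70 − 10 = 60.00.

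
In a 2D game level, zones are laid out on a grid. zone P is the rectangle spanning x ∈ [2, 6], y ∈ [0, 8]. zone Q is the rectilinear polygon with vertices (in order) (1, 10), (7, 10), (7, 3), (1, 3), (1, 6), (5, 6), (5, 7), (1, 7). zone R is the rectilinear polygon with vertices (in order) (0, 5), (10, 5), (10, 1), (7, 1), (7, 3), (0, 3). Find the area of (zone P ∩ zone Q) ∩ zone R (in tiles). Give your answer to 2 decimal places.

The region (zone P ∩ zone Q) ∩ zone R is the polygon with vertices (6,3), (2,3), (2,5), (6,5).
By the shoelace formula its area is 8.00.

8.00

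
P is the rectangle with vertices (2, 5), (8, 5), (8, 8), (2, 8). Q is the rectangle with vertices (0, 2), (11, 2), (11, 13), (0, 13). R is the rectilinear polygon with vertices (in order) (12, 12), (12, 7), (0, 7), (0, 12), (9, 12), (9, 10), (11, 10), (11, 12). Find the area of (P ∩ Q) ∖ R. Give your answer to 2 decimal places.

12.00

|P ∩ Q| = 18.
|(P ∩ Q) ∩ R| = 6.
|(P ∩ Q) ∖ R| = 18 − 6 = 12.00.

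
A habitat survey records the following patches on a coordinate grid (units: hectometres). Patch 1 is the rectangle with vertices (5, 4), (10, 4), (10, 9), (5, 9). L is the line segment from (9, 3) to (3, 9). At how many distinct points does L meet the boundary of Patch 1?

The segment meets the boundary at (5,7), (8,4).

2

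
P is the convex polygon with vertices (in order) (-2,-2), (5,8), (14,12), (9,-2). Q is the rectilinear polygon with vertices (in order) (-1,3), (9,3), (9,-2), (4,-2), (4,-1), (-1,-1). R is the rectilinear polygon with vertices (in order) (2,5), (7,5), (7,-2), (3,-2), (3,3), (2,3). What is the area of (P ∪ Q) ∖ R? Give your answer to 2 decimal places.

|P ∪ Q| = 112.4643.
|(P ∪ Q) ∩ R| = 29.4214.
|(P ∪ Q) ∖ R| = 112.4643 − 29.4214 = 83.04.

83.04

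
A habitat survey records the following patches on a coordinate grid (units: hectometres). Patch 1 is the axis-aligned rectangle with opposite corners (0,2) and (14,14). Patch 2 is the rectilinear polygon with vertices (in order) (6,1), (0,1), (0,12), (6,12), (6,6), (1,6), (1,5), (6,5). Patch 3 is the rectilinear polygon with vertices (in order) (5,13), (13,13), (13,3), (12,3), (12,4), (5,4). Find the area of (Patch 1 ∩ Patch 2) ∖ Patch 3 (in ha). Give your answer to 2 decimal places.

|Patch 1 ∩ Patch 2| = 55.
|(Patch 1 ∩ Patch 2) ∩ Patch 3| = 7.
|(Patch 1 ∩ Patch 2) ∖ Patch 3| = 55 − 7 = 48.00.

48.00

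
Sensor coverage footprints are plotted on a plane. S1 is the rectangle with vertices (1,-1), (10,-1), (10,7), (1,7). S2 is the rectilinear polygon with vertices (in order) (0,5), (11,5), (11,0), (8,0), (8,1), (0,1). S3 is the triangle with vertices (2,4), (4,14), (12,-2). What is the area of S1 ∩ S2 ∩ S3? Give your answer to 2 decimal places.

24.02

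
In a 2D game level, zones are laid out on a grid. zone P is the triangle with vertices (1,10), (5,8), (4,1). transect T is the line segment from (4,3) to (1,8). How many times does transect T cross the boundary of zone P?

1

The segment meets the boundary at (2.5,5.5).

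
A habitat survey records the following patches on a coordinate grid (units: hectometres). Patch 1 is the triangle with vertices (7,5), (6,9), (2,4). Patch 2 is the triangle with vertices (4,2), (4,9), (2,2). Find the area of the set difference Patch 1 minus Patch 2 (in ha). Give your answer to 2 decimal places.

8.68

|Patch 1| = 10.5, |Patch 1∩Patch 2| = 1.8172.
|Patch 1 ∖ Patch 2| = |Patch 1| − |Patch 1∩Patch 2| = 10.5 − 1.8172 = 8.68.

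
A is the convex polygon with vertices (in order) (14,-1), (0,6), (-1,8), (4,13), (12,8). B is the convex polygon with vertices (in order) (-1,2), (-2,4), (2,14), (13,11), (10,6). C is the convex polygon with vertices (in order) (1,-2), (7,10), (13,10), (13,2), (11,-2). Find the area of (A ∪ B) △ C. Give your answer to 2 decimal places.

|A ∪ B| = 137.9191.
|(A ∪ B) ∩ C| = 59.5247.
|(A ∪ B) △ C| = 137.9191 + 104 − 119.0494 = 122.87.

122.87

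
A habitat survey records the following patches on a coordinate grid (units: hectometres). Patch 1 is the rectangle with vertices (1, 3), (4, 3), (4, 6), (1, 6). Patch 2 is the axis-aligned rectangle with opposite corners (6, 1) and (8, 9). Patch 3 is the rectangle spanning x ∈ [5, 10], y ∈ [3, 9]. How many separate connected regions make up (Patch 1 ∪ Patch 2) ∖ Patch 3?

2

(Patch 1 ∪ Patch 2) ∖ Patch 3 splits into 2 disjoint pieces (area 9, area 4).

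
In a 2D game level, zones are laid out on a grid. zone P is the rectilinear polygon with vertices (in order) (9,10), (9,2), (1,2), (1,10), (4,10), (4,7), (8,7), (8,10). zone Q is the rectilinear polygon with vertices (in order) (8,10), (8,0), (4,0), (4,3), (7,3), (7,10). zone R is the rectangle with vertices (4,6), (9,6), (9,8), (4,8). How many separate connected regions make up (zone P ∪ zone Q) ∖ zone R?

2

(zone P ∪ zone Q) ∖ zone R splits into 2 disjoint pieces (area 52, area 4).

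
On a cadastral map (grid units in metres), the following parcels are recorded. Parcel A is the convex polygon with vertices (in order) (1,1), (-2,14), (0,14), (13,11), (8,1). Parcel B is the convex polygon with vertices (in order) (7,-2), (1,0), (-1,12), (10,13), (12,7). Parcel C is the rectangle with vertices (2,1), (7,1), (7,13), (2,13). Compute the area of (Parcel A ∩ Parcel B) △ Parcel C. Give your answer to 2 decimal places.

61.00

|Parcel A ∩ Parcel B| = 115.6332.
|(Parcel A ∩ Parcel B) ∩ Parcel C| = 57.3175.
|(Parcel A ∩ Parcel B) △ Parcel C| = 115.6332 + 60 − 114.635 = 61.00.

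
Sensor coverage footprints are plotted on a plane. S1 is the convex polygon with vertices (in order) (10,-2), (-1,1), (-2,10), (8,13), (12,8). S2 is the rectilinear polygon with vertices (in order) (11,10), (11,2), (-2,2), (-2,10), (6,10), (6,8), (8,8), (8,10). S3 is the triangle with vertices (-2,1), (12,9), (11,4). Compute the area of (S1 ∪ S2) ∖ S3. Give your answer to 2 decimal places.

124.23

|S1 ∪ S2| = 154.8806.
|(S1 ∪ S2) ∩ S3| = 30.6493.
|(S1 ∪ S2) ∖ S3| = 154.8806 − 30.6493 = 124.23.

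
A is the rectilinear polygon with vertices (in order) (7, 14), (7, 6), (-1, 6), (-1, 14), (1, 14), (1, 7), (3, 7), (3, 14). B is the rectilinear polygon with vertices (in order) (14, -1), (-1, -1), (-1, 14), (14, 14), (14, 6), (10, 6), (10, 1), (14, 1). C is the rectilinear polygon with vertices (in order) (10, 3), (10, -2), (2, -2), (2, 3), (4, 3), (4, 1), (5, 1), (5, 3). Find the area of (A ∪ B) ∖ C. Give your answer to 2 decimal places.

175.00

|A ∪ B| = 205.
|(A ∪ B) ∩ C| = 30.
|(A ∪ B) ∖ C| = 205 − 30 = 175.00.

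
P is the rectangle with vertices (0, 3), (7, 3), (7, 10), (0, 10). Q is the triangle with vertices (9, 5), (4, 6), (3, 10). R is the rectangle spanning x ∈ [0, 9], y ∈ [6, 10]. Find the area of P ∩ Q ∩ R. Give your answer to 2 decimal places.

The intersection is the polygon with vertices (3,10), (7,6.667), (7,6), (4,6).
By the shoelace formula its area is 7.33.

7.33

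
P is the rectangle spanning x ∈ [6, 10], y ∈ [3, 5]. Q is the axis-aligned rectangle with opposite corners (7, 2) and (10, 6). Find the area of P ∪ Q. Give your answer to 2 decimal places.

14.00

By inclusion–exclusion:
Individual areas: |P| = 8, |Q| = 12.
|P∩Q|: x∈[7,10], y∈[3,5] → 3·2 = 6.
|P ∪ Q| = 20 − 6 = 14.00.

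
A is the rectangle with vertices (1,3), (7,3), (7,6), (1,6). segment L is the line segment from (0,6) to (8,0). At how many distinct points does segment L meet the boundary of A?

The segment meets the boundary at (4,3), (1,5.25).

2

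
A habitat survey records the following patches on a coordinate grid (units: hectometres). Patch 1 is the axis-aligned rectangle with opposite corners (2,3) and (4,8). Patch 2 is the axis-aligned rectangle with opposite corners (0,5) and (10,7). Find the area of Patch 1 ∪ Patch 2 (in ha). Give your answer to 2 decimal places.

26.00

By inclusion–exclusion:
Individual areas: |Patch 1| = 10, |Patch 2| = 20.
|Patch 1∩Patch 2|: x∈[2,4], y∈[5,7] → 2·2 = 4.
|Patch 1 ∪ Patch 2| = 30 − 4 = 26.00.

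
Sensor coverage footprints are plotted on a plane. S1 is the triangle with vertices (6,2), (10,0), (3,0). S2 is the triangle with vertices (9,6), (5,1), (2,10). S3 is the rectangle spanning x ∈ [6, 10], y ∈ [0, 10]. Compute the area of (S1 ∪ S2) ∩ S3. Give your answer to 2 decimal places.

|S1 ∪ S2| = 32.3896.
|(S1 ∪ S2) ∩ S3| = 12.20.

12.20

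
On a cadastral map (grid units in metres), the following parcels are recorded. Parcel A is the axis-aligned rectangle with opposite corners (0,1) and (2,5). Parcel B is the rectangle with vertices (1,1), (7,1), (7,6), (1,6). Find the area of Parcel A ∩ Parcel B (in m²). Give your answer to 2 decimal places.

4.00

|Parcel A∩Parcel B|: x∈[1,2], y∈[1,5] → 1·4 = 4.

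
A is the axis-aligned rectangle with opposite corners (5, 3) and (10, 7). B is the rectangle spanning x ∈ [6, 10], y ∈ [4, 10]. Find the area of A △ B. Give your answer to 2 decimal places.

|A∩B|: x∈[6,10], y∈[4,7] → 4·3 = 12.
|A △ B| = |A| + |B| − 2·|A∩B| = 20 + 24 − 24 = 20.00.

20.00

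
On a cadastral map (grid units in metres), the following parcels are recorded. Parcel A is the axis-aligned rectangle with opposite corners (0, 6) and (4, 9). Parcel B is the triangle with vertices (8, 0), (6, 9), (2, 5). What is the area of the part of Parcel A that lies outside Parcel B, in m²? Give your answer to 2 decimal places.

|Parcel A| = 12, |Parcel A∩Parcel B| = 0.5.
|Parcel A ∖ Parcel B| = |Parcel A| − |Parcel A∩Parcel B| = 12 − 0.5 = 11.50.

11.50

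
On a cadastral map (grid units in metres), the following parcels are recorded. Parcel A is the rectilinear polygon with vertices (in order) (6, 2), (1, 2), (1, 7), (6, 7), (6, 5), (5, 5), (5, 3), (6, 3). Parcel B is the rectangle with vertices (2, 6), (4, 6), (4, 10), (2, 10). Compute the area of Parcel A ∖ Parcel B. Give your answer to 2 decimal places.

21.00

|Parcel A| = 23, |Parcel A∩Parcel B| = 2.
|Parcel A ∖ Parcel B| = |Parcel A| − |Parcel A∩Parcel B| = 23 − 2 = 21.00.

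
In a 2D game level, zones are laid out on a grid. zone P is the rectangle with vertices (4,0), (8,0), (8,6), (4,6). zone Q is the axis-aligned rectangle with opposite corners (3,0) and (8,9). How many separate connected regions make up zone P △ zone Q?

1

zone P △ zone Q is a single connected region.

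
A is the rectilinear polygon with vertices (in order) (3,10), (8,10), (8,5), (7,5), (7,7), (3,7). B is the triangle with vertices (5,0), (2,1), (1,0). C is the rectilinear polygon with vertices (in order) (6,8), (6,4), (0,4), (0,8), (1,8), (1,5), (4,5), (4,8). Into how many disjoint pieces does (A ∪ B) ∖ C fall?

(A ∪ B) ∖ C splits into 2 disjoint pieces (area 15, area 2).

2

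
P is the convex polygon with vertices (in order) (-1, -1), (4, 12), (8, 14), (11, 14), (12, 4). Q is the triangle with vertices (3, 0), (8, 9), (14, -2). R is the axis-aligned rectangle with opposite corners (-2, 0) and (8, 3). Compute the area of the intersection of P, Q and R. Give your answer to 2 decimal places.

The intersection is the polygon with vertices (4.667,3), (8,3), (8,2.462), (3.38,0.685).
By the shoelace formula its area is 5.10.

5.10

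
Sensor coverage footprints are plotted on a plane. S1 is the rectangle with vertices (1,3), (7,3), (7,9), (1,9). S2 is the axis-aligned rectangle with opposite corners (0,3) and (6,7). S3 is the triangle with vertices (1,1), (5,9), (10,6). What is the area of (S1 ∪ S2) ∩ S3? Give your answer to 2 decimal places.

18.20

The region (S1 ∪ S2) ∩ S3 is the polygon with vertices (7,4.333), (4.6,3), (2,3), (5,9), (7,7.8).
By the shoelace formula its area is 18.20.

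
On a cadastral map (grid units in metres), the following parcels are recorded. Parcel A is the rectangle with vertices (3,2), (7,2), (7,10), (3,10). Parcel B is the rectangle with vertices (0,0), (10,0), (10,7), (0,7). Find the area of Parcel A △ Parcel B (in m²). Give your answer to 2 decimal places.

62.00

|Parcel A∩Parcel B|: x∈[3,7], y∈[2,7] → 4·5 = 20.
|Parcel A △ Parcel B| = |Parcel A| + |Parcel B| − 2·|Parcel A∩Parcel B| = 32 + 70 − 40 = 62.00.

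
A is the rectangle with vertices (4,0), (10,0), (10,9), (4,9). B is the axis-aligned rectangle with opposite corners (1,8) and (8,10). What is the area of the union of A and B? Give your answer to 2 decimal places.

By inclusion–exclusion:
Individual areas: |A| = 54, |B| = 14.
|A∩B|: x∈[4,8], y∈[8,9] → 4·1 = 4.
|A ∪ B| = 68 − 4 = 64.00.

64.00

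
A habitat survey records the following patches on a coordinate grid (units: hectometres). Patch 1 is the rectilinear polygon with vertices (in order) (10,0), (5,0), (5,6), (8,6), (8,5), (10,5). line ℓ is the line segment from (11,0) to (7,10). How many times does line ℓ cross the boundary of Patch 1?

The segment meets the boundary at (9,5), (10,2.5).

2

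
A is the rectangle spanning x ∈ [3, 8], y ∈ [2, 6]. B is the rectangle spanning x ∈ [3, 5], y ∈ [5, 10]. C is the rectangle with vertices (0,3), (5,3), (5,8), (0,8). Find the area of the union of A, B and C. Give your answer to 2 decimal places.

43.00

By inclusion–exclusion:
Individual areas: |A| = 20, |B| = 10, |C| = 25.
|A∩B|: x∈[3,5], y∈[5,6] → 2·1 = 2.
|A∩C|: x∈[3,5], y∈[3,6] → 2·3 = 6.
|B∩C|: x∈[3,5], y∈[5,8] → 2·3 = 6.
|A∩B∩C| = 2.
|A ∪ B ∪ C| = 55 − 14 + 2 = 43.00.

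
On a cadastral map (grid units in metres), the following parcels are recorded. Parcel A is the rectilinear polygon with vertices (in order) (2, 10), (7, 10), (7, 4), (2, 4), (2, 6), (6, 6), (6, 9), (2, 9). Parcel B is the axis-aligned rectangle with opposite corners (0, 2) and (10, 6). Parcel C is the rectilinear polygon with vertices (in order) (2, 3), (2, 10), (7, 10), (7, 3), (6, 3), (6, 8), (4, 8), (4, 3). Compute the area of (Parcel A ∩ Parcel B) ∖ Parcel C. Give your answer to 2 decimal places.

4.00

|Parcel A ∩ Parcel B| = 10.
|(Parcel A ∩ Parcel B) ∩ Parcel C| = 6.
|(Parcel A ∩ Parcel B) ∖ Parcel C| = 10 − 6 = 4.00.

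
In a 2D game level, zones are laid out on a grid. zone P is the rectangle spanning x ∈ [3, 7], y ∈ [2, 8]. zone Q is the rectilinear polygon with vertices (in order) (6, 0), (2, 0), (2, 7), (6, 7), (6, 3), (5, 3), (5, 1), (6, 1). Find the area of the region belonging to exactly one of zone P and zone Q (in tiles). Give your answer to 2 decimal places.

|zone P| = 24, |zone Q| = 26, |zone P∩zone Q| = 14.
|zone P △ zone Q| = |zone P| + |zone Q| − 2·|zone P∩zone Q| = 24 + 26 − 28 = 22.00.

22.00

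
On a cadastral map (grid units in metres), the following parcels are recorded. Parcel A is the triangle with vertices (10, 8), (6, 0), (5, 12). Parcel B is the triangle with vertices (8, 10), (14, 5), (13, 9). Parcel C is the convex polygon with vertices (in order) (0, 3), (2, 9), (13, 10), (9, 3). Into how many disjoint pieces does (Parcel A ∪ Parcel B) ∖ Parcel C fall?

4

(Parcel A ∪ Parcel B) ∖ Parcel C splits into 4 disjoint pieces (area 2.625, area 3.8668, area 4.6871, area 0.2433).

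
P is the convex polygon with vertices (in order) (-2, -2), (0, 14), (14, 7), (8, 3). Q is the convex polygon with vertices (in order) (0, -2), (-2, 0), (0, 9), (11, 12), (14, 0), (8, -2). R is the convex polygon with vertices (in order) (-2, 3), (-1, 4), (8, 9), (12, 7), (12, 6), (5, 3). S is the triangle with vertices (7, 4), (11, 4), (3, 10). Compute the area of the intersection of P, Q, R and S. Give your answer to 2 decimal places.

The intersection is the polygon with vertices (5.894,7.83), (9.667,5), (7.333,4), (7,4), (4.838,7.243).
By the shoelace formula its area is 8.17.

8.17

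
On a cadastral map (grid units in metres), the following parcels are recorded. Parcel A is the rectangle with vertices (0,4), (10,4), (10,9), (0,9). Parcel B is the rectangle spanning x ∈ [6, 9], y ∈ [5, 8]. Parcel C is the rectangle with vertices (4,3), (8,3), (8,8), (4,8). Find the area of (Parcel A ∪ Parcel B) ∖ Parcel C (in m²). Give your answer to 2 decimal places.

34.00

|Parcel A ∪ Parcel B| = 50.
|(Parcel A ∪ Parcel B) ∩ Parcel C| = 16.
|(Parcel A ∪ Parcel B) ∖ Parcel C| = 50 − 16 = 34.00.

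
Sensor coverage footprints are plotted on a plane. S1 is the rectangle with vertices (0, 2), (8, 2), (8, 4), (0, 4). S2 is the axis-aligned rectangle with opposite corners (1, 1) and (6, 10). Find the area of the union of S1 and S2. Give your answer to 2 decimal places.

By inclusion–exclusion:
Individual areas: |S1| = 16, |S2| = 45.
|S1∩S2|: x∈[1,6], y∈[2,4] → 5·2 = 10.
|S1 ∪ S2| = 61 − 10 = 51.00.

51.00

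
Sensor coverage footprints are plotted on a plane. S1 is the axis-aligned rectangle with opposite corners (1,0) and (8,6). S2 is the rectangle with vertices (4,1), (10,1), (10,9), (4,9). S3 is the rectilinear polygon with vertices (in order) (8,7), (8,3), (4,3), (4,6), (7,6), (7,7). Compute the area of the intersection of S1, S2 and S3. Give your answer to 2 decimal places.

12.00

The intersection is the polygon with vertices (8,3), (4,3), (4,6), (7,6), (8,6).
By the shoelace formula its area is 12.00.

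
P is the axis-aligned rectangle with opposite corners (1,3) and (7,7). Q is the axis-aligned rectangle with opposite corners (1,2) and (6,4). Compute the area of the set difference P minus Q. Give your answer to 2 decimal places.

19.00

|P∩Q|: x∈[1,6], y∈[3,4] → 5·1 = 5.
|P| = 24.
|P ∖ Q| = |P| − |P∩Q| = 24 − 5 = 19.00.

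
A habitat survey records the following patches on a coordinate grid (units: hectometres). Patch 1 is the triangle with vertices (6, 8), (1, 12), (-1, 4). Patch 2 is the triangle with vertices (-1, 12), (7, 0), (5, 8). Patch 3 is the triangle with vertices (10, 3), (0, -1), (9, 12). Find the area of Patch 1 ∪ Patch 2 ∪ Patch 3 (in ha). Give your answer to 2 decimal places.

By inclusion–exclusion:
Individual areas: |Patch 1| = 24, |Patch 2| = 20, |Patch 3| = 47.
|Patch 1∩Patch 2| = 9.2628.
|Patch 1∩Patch 3| = 0.
|Patch 2∩Patch 3| = 5.9884.
|Patch 1∩Patch 2∩Patch 3| = 0.
|Patch 1 ∪ Patch 2 ∪ Patch 3| = 91 − 15.2512 + 0 = 75.75.

75.75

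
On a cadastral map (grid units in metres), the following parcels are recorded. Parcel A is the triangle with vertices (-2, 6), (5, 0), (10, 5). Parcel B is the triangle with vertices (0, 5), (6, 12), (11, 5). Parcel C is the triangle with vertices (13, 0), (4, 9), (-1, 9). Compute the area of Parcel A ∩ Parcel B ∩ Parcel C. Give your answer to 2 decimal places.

The intersection is the polygon with vertices (5.222,5), (4.511,5.457), (7.818,5.182), (8,5).
By the shoelace formula its area is 0.91.

0.91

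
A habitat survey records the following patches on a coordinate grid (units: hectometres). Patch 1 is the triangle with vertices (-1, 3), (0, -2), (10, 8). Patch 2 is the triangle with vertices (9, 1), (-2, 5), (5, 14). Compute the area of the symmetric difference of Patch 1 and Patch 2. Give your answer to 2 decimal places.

|Patch 1| = 30, |Patch 2| = 63.5, |Patch 1∩Patch 2| = 11.4346.
|Patch 1 △ Patch 2| = |Patch 1| + |Patch 2| − 2·|Patch 1∩Patch 2| = 30 + 63.5 − 22.8692 = 70.63.

70.63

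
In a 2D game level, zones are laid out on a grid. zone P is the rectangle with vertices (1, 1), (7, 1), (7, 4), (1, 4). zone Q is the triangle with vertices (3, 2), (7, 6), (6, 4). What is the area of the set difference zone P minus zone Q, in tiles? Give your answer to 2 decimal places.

|zone P| = 18, |zone P∩zone Q| = 1.
|zone P ∖ zone Q| = |zone P| − |zone P∩zone Q| = 18 − 1 = 17.00.

17.00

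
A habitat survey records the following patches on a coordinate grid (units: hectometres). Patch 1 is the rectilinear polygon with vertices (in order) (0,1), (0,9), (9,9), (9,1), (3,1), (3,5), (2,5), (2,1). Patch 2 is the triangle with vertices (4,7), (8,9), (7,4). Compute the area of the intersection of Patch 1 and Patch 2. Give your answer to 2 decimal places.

9.00

The intersection is the polygon with vertices (8,9), (7,4), (4,7).
By the shoelace formula its area is 9.00.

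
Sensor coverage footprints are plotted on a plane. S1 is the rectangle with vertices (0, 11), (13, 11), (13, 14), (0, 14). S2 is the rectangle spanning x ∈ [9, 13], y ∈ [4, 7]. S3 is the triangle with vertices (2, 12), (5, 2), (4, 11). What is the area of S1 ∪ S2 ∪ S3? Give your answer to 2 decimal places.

By inclusion–exclusion:
Individual areas: |S1| = 39, |S2| = 12, |S3| = 8.5.
|S1∩S2| = 0 (no overlap).
|S1∩S3| = 0.85.
|S2∩S3| = 0.
|S1∩S2∩S3| = 0.
|S1 ∪ S2 ∪ S3| = 59.5 − 0.85 + 0 = 58.65.

58.65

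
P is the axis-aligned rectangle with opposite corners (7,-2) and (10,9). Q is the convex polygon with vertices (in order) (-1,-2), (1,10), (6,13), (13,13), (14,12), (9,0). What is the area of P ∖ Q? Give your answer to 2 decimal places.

|P| = 33, |P∩Q| = 26.2.
|P ∖ Q| = |P| − |P∩Q| = 33 − 26.2 = 6.80.

6.80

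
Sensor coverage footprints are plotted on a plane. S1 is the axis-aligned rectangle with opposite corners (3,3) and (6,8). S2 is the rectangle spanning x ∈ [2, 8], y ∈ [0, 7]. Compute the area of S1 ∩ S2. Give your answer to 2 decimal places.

|S1∩S2|: x∈[3,6], y∈[3,7] → 3·4 = 12.

12.00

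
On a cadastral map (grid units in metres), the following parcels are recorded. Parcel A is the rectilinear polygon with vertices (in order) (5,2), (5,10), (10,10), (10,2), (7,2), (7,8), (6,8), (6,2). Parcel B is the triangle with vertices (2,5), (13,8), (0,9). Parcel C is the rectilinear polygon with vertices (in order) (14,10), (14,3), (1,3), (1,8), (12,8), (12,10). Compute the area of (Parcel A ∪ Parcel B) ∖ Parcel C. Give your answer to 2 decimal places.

|Parcel A ∪ Parcel B| = 51.1573.
|(Parcel A ∪ Parcel B) ∩ Parcel C| = 32.8112.
|(Parcel A ∪ Parcel B) ∖ Parcel C| = 51.1573 − 32.8112 = 18.35.

18.35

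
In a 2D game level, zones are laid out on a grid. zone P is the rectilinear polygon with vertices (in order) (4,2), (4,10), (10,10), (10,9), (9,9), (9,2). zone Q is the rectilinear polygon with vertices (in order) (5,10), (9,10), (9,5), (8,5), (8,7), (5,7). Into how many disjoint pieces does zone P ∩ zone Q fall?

1

zone P ∩ zone Q is a single connected region.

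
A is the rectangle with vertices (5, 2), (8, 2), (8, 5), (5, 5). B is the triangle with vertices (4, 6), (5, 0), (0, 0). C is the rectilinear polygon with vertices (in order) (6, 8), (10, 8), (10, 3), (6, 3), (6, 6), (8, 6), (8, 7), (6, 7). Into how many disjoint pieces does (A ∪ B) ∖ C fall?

(A ∪ B) ∖ C splits into 2 disjoint pieces (area 5, area 15).

2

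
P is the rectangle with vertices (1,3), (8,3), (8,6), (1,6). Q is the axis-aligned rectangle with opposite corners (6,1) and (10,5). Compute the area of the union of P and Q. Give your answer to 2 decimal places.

33.00

By inclusion–exclusion:
Individual areas: |P| = 21, |Q| = 16.
|P∩Q|: x∈[6,8], y∈[3,5] → 2·2 = 4.
|P ∪ Q| = 37 − 4 = 33.00.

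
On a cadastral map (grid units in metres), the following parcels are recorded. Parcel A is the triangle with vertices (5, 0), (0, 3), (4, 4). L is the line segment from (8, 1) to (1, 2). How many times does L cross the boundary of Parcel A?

The segment meets the boundary at (1.875,1.875), (4.63,1.481).

2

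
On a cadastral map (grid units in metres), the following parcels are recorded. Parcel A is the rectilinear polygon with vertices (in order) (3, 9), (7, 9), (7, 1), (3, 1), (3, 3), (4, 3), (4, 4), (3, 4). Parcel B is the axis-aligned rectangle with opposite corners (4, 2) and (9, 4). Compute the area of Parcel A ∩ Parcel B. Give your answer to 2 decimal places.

6.00

The intersection is the polygon with vertices (7,2), (4,2), (4,3), (4,4), (7,4).
By the shoelace formula its area is 6.00.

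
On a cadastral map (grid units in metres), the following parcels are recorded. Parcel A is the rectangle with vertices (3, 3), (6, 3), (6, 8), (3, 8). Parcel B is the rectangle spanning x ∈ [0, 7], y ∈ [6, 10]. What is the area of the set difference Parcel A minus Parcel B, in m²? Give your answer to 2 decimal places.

|Parcel A∩Parcel B|: x∈[3,6], y∈[6,8] → 3·2 = 6.
|Parcel A| = 15.
|Parcel A ∖ Parcel B| = |Parcel A| − |Parcel A∩Parcel B| = 15 − 6 = 9.00.

9.00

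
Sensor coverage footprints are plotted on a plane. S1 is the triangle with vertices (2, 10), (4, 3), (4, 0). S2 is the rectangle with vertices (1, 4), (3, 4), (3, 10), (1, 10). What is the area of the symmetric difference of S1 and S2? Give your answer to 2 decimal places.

13.50

|S1| = 3, |S2| = 12, |S1∩S2| = 0.75.
|S1 △ S2| = |S1| + |S2| − 2·|S1∩S2| = 3 + 12 − 1.5 = 13.50.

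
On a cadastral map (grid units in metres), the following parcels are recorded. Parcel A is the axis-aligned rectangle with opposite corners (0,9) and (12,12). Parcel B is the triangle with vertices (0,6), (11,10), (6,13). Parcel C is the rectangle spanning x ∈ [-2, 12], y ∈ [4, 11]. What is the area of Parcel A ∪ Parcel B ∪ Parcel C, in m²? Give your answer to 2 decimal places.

By inclusion–exclusion:
Individual areas: |Parcel A| = 36, |Parcel B| = 26.5, |Parcel C| = 98.
|Parcel A∩Parcel B| = 16.7202.
|Parcel A∩Parcel C|: x∈[0,12], y∈[9,11] → 12·2 = 24.
|Parcel B∩Parcel C| = 21.4524.
|Parcel A∩Parcel B∩Parcel C| = 12.9345.
|Parcel A ∪ Parcel B ∪ Parcel C| = 160.5 − 62.1726 + 12.9345 = 111.26.

111.26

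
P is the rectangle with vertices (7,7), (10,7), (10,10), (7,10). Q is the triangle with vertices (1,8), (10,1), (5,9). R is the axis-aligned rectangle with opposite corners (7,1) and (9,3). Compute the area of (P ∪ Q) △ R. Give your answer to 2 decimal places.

|P ∪ Q| = 27.5.
|(P ∪ Q) ∩ R| = 0.9103.
|(P ∪ Q) △ R| = 27.5 + 4 − 1.8206 = 29.68.

29.68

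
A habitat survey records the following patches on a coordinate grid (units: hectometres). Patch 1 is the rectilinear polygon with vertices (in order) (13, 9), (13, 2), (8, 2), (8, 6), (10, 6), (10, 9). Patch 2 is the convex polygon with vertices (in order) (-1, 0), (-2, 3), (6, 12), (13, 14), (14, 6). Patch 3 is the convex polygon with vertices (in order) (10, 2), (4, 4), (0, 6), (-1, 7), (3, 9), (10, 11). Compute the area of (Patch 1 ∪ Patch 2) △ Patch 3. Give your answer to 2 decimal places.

80.38

|Patch 1 ∪ Patch 2| = 127.5.
|(Patch 1 ∪ Patch 2) ∩ Patch 3| = 52.3079.
|(Patch 1 ∪ Patch 2) △ Patch 3| = 127.5 + 57.5 − 104.6157 = 80.38.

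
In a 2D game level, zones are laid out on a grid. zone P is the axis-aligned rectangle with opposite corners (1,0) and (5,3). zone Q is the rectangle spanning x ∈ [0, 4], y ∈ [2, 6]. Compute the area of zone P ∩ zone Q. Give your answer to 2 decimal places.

3.00

|zone P∩zone Q|: x∈[1,4], y∈[2,3] → 3·1 = 3.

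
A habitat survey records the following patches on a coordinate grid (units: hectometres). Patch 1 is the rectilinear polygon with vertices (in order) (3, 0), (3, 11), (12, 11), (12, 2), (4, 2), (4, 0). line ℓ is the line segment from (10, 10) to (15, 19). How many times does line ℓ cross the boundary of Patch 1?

The segment meets the boundary at (10.556,11).

1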